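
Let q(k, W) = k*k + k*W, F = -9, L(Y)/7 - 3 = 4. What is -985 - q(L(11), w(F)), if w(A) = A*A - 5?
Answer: -7110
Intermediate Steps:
L(Y) = 49 (L(Y) = 21 + 7*4 = 21 + 28 = 49)
w(A) = -5 + A² (w(A) = A² - 5 = -5 + A²)
q(k, W) = k² + W*k
-985 - q(L(11), w(F)) = -985 - 49*((-5 + (-9)²) + 49) = -985 - 49*((-5 + 81) + 49) = -985 - 49*(76 + 49) = -985 - 49*125 = -985 - 1*6125 = -985 - 6125 = -7110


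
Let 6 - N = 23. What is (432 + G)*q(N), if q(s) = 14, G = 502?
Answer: 13076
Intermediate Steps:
N = -17 (N = 6 - 1*23 = 6 - 23 = -17)
(432 + G)*q(N) = (432 + 502)*14 = 934*14 = 13076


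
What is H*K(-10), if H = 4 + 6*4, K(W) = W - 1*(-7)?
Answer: -84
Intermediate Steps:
K(W) = 7 + W (K(W) = W + 7 = 7 + W)
H = 28 (H = 4 + 24 = 28)
H*K(-10) = 28*(7 - 10) = 28*(-3) = -84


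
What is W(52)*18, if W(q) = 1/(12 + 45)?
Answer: 6/19 ≈ 0.31579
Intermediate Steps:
W(q) = 1/57
W(52)*18 = (1/57)*18 = 6/19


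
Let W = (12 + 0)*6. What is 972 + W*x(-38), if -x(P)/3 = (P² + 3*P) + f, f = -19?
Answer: -282204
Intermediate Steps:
x(P) = 57 - 9*P - 3*P² (x(P) = -3*((P² + 3*P) - 19) = -3*(-19 + P² + 3*P) = 57 - 9*P - 3*P²)
W = 72 (W = 12*6 = 72)
972 + W*x(-38) = 972 + 72*(57 - 9*(-38) - 3*(-38)²) = 972 + 72*(57 + 342 - 3*1444) = 972 + 72*(57 + 342 - 4332) = 972 + 72*(-3933) = 972 - 283176 = -282204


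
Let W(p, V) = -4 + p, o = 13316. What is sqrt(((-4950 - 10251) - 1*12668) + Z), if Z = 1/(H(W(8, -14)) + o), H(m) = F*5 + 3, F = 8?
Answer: I*sqrt(4973582017230)/13359 ≈ 166.94*I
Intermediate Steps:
H(m) = 43 (H(m) = 8*5 + 3 = 40 + 3 = 43)
Z = 1/13359 (Z = 1/(43 + 13316) = 1/13359 ≈ 7.4856e-5)
sqrt(((-4950 - 10251) - 1*12668) + Z) = sqrt(((-4950 - 10251) - 1*12668) + 1/13359) = sqrt((-15201 - 12668) + 1/13359) = sqrt(-27869 + 1/13359) = sqrt(-372301970/13359) = I*sqrt(4973582017230)/13359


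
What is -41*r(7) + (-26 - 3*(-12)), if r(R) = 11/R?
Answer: -381/7 ≈ -54.429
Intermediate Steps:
-41*r(7) + (-26 - 3*(-12)) = -451/7 + (-26 - 3*(-12)) = -451/7 + (-26 + 36) = -41*11/7 + 10 = -451/7 + 10 = -381/7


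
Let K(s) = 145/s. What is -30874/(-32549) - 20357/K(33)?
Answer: -21861323039/4719605 ≈ -4632.0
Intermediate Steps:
-30874/(-32549) - 20357/K(33) = -30874/(-32549) - 20357/(145/33) = -30874*(-1/32549) - 20357/(145*(1/33)) = 30874/32549 - 20357/145/33 = 30874/32549 - 20357*33/145 = 30874/32549 - 671781/145 = -21861323039/4719605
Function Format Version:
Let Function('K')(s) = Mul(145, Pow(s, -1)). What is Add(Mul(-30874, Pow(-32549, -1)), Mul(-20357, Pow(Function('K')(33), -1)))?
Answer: Rational(-21861323039, 4719605) ≈ -4632.0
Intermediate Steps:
Add(Mul(-30874, Pow(-32549, -1)), Mul(-20357, Pow(Function('K')(33), -1))) = Add(Mul(-30874, Pow(-32549, -1)), Mul(-20357, Pow(Mul(145, Pow(33, -1)), -1))) = Add(Mul(-30874, Rational(-1, 32549)), Mul(-20357, Pow(Mul(145, Rational(1, 33)), -1))) = Add(Rational(30874, 32549), Mul(-20357, Pow(Rational(145, 33), -1))) = Add(Rational(30874, 32549), Mul(-20357, Rational(33, 145))) = Add(Rational(30874, 32549), Rational(-671781, 145)) = Rational(-21861323039, 4719605)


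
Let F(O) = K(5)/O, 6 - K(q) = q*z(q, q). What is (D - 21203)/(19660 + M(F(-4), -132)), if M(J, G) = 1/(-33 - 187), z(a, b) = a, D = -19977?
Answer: -9059600/4325199 ≈ -2.0946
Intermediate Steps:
K(q) = 6 - q**2 (K(q) = 6 - q*q = 6 - q**2)
F(O) = -19/O (F(O) = (6 - 1*5**2)/O = (6 - 1*25)/O = (6 - 25)/O = -19/O)
M(J, G) = -1/220 (M(J, G) = 1/(-220) = -1/220)
(D - 21203)/(19660 + M(F(-4), -132)) = (-19977 - 21203)/(19660 - 1/220) = -41180/4325199/220 = -41180*220/4325199 = -9059600/4325199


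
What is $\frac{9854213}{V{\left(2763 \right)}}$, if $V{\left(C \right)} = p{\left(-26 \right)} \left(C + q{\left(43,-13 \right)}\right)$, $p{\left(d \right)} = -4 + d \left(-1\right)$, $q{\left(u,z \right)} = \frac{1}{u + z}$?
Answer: $\frac{147813195}{911801} \approx 162.11$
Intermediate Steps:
$p{\left(d \right)} = -4 - d$
$V{\left(C \right)} = \frac{11}{15} + 22 C$ ($V{\left(C \right)} = \left(-4 - -26\right) \left(C + \frac{1}{43 - 13}\right) = \left(-4 + 26\right) \left(C + \frac{1}{30}\right) = 22 \left(C + \frac{1}{30}\right) = 22 \left(\frac{1}{30} + C\right) = \frac{11}{15} + 22 C$)
$\frac{9854213}{V{\left(2763 \right)}} = \frac{9854213}{\frac{11}{15} + 22 \cdot 2763} = \frac{9854213}{\frac{11}{15} + 60786} = \frac{9854213}{\frac{911801}{15}} = 9854213 \cdot \frac{15}{911801} = \frac{147813195}{911801}$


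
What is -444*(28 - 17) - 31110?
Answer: -35994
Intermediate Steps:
-444*(28 - 17) - 31110 = -444*11 - 31110 = -4884 - 31110 = -35994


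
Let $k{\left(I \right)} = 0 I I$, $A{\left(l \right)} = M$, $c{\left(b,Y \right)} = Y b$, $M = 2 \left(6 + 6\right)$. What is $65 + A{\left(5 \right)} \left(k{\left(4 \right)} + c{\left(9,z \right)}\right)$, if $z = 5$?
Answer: $1145$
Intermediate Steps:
$M = 24$ ($M = 2 \cdot 12 = 24$)
$A{\left(l \right)} = 24$
$k{\left(I \right)} = 0$ ($k{\left(I \right)} = 0 I = 0$)
$65 + A{\left(5 \right)} \left(k{\left(4 \right)} + c{\left(9,z \right)}\right) = 65 + 24 \left(0 + 5 \cdot 9\right) = 65 + 24 \left(0 + 45\right) = 65 + 24 \cdot 45 = 65 + 1080 = 1145$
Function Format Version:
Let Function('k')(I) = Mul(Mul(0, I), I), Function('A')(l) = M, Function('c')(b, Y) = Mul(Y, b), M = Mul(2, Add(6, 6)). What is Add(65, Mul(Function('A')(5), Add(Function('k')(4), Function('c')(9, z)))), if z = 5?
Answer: 1145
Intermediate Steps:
M = 24 (M = Mul(2, 12) = 24)
Function('A')(l) = 24
Function('k')(I) = 0 (Function('k')(I) = Mul(0, I) = 0)
Add(65, Mul(Function('A')(5), Add(Function('k')(4), Function('c')(9, z)))) = Add(65, Mul(24, Add(0, Mul(5, 9)))) = Add(65, Mul(24, Add(0, 45))) = Add(65, Mul(24, 45)) = Add(65, 1080) = 1145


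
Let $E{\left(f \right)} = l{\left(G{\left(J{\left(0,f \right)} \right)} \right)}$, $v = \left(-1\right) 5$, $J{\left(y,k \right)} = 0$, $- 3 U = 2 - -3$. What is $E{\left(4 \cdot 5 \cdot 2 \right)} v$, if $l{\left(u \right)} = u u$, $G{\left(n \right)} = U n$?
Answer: $0$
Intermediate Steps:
$U = - \frac{5}{3}$ ($U = - \frac{2 - -3}{3} = - \frac{2 + 3}{3} = \left(- \frac{1}{3}\right) 5 = - \frac{5}{3} \approx -1.6667$)
$v = -5$
$G{\left(n \right)} = - \frac{5 n}{3}$
$l{\left(u \right)} = u^{2}$
$E{\left(f \right)} = 0$ ($E{\left(f \right)} = \left(\left(- \frac{5}{3}\right) 0\right)^{2} = 0^{2} = 0$)
$E{\left(4 \cdot 5 \cdot 2 \right)} v = 0 \left(-5\right) = 0$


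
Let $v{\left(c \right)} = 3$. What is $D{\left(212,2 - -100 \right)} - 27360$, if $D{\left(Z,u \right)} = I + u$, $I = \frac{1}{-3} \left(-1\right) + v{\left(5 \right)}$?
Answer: $- \frac{81764}{3} \approx -27255.0$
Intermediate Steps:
$I = \frac{10}{3}$ ($I = \frac{1}{-3} \left(-1\right) + 3 = \left(- \frac{1}{3}\right) \left(-1\right) + 3 = \frac{1}{3} + 3 = \frac{10}{3} \approx 3.3333$)
$D{\left(Z,u \right)} = \frac{10}{3} + u$
$D{\left(212,2 - -100 \right)} - 27360 = \left(\frac{10}{3} + \left(2 - -100\right)\right) - 27360 = \left(\frac{10}{3} + \left(2 + 100\right)\right) - 27360 = \left(\frac{10}{3} + 102\right) - 27360 = \frac{316}{3} - 27360 = - \frac{81764}{3}$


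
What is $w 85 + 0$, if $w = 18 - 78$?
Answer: $-5100$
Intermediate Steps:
$w = -60$
$w 85 + 0 = \left(-60\right) 85 + 0 = -5100 + 0 = -5100$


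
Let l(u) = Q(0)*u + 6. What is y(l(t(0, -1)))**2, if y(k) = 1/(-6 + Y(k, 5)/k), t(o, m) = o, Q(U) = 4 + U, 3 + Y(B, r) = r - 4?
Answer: 9/361 ≈ 0.024931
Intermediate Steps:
Y(B, r) = -7 + r (Y(B, r) = -3 + (r - 4) = -3 + (-4 + r) = -7 + r)
l(u) = 6 + 4*u (l(u) = (4 + 0)*u + 6 = 4*u + 6 = 6 + 4*u)
y(k) = 1/(-6 - 2/k) (y(k) = 1/(-6 + (-7 + 5)/k) = 1/(-6 - 2/k))
y(l(t(0, -1)))**2 = (-(6 + 4*0)/(2 + 6*(6 + 4*0)))**2 = (-(6 + 0)/(2 + 6*(6 + 0)))**2 = (-1*6/(2 + 6*6))**2 = (-1*6/(2 + 36))**2 = (-1*6/38)**2 = (-1*6*1/38)**2 = (-3/19)**2 = 9/361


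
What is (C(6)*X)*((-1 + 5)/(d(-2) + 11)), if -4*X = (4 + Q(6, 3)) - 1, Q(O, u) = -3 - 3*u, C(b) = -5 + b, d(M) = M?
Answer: 1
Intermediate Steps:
X = 9/4 (X = -((4 + (-3 - 3*3)) - 1)/4 = -((4 + (-3 - 9)) - 1)/4 = -((4 - 12) - 1)/4 = -(-8 - 1)/4 = -¼*(-9) = 9/4 ≈ 2.2500)
(C(6)*X)*((-1 + 5)/(d(-2) + 11)) = ((-5 + 6)*(9/4))*((-1 + 5)/(-2 + 11)) = (1*(9/4))*(4/9) = 9*(4*(⅑))/4 = (9/4)*(4/9) = 1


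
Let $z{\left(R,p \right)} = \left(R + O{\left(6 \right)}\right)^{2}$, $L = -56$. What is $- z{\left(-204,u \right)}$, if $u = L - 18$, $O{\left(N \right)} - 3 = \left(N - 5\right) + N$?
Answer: $-37636$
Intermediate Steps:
$O{\left(N \right)} = -2 + 2 N$ ($O{\left(N \right)} = 3 + \left(\left(N - 5\right) + N\right) = 3 + \left(\left(-5 + N\right) + N\right) = 3 + \left(-5 + 2 N\right) = -2 + 2 N$)
$u = -74$ ($u = -56 - 18 = -74$)
$z{\left(R,p \right)} = \left(10 + R\right)^{2}$ ($z{\left(R,p \right)} = \left(R + \left(-2 + 2 \cdot 6\right)\right)^{2} = \left(R + \left(-2 + 12\right)\right)^{2} = \left(R + 10\right)^{2} = \left(10 + R\right)^{2}$)
$- z{\left(-204,u \right)} = - \left(10 - 204\right)^{2} = - \left(-194\right)^{2} = \left(-1\right) 37636 = -37636$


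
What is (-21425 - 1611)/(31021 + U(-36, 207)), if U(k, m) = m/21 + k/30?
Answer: -403130/543019 ≈ -0.74239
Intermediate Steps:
U(k, m) = m/21 + k/30 (U(k, m) = m*(1/21) + k*(1/30) = m/21 + k/30)
(-21425 - 1611)/(31021 + U(-36, 207)) = (-21425 - 1611)/(31021 + ((1/21)*207 + (1/30)*(-36))) = -23036/(31021 + (69/7 - 6/5)) = -23036/(31021 + 303/35) = -23036/1086038/35 = -23036*35/1086038 = -403130/543019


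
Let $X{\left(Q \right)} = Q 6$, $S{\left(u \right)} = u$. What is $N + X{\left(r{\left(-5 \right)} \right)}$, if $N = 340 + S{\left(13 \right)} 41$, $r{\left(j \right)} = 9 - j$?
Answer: $957$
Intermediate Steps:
$N = 873$ ($N = 340 + 13 \cdot 41 = 340 + 533 = 873$)
$X{\left(Q \right)} = 6 Q$
$N + X{\left(r{\left(-5 \right)} \right)} = 873 + 6 \left(9 - -5\right) = 873 + 6 \left(9 + 5\right) = 873 + 6 \cdot 14 = 873 + 84 = 957$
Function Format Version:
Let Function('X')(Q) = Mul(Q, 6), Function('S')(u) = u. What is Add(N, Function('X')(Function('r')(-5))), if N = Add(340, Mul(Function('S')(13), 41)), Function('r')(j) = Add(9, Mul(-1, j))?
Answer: 957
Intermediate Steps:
N = 873 (N = Add(340, Mul(13, 41)) = Add(340, 533) = 873)
Function('X')(Q) = Mul(6, Q)
Add(N, Function('X')(Function('r')(-5))) = Add(873, Mul(6, Add(9, Mul(-1, -5)))) = Add(873, Mul(6, Add(9, 5))) = Add(873, Mul(6, 14)) = Add(873, 84) = 957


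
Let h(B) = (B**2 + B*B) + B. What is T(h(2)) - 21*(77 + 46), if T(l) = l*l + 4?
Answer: -2479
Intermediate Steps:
h(B) = B + 2*B**2 (h(B) = (B**2 + B**2) + B = 2*B**2 + B = B + 2*B**2)
T(l) = 4 + l**2 (T(l) = l**2 + 4 = 4 + l**2)
T(h(2)) - 21*(77 + 46) = (4 + (2*(1 + 2*2))**2) - 21*(77 + 46) = (4 + (2*(1 + 4))**2) - 21*123 = (4 + (2*5)**2) - 2583 = (4 + 10**2) - 2583 = (4 + 100) - 2583 = 104 - 2583 = -2479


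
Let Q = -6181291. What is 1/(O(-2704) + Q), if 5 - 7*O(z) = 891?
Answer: -7/43269923 ≈ -1.6178e-7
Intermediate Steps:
O(z) = -886/7 (O(z) = 5/7 - ⅐*891 = 5/7 - 891/7 = -886/7)
1/(O(-2704) + Q) = 1/(-886/7 - 6181291) = 1/(-43269923/7) = -7/43269923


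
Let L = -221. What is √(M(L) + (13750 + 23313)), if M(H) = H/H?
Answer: 2*√9266 ≈ 192.52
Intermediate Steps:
M(H) = 1
√(M(L) + (13750 + 23313)) = √(1 + (13750 + 23313)) = √(1 + 37063) = √37064 = 2*√9266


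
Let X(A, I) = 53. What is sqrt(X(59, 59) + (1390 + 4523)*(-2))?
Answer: I*sqrt(11773) ≈ 108.5*I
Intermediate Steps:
sqrt(X(59, 59) + (1390 + 4523)*(-2)) = sqrt(53 + (1390 + 4523)*(-2)) = sqrt(53 + 5913*(-2)) = sqrt(53 - 11826) = sqrt(-11773) = I*sqrt(11773)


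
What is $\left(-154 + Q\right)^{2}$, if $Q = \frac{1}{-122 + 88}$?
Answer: $\frac{27426169}{1156} \approx 23725.0$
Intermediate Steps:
$Q = - \frac{1}{34}$ ($Q = \frac{1}{-34} = - \frac{1}{34} \approx -0.029412$)
$\left(-154 + Q\right)^{2} = \left(-154 - \frac{1}{34}\right)^{2} = \left(- \frac{5237}{34}\right)^{2} = \frac{27426169}{1156}$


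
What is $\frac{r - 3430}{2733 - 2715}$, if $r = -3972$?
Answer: $- \frac{3701}{9} \approx -411.22$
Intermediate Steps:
$\frac{r - 3430}{2733 - 2715} = \frac{-3972 - 3430}{2733 - 2715} = - \frac{7402}{18} = \left(-7402\right) \frac{1}{18} = - \frac{3701}{9}$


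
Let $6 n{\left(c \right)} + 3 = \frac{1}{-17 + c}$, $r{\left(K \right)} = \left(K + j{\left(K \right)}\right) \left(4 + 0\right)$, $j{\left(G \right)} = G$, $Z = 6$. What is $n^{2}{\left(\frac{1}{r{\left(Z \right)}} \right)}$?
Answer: $\frac{690561}{2656900} \approx 0.25991$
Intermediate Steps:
$r{\left(K \right)} = 8 K$ ($r{\left(K \right)} = \left(K + K\right) \left(4 + 0\right) = 2 K 4 = 8 K$)
$n{\left(c \right)} = - \frac{1}{2} + \frac{1}{6 \left(-17 + c\right)}$
$n^{2}{\left(\frac{1}{r{\left(Z \right)}} \right)} = \left(\frac{52 - \frac{3}{8 \cdot 6}}{6 \left(-17 + \frac{1}{8 \cdot 6}\right)}\right)^{2} = \left(\frac{52 - \frac{3}{48}}{6 \left(-17 + \frac{1}{48}\right)}\right)^{2} = \left(\frac{52 - \frac{1}{16}}{6 \left(-17 + \frac{1}{48}\right)}\right)^{2} = \left(\frac{52 - \frac{1}{16}}{6 \left(- \frac{815}{48}\right)}\right)^{2} = \left(\frac{1}{6} \left(- \frac{48}{815}\right) \frac{831}{16}\right)^{2} = \left(- \frac{831}{1630}\right)^{2} = \frac{690561}{2656900}$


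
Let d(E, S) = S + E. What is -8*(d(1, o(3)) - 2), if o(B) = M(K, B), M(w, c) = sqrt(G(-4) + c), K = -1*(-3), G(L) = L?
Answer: 8 - 8*I ≈ 8.0 - 8.0*I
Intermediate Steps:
K = 3
M(w, c) = sqrt(-4 + c)
o(B) = sqrt(-4 + B)
d(E, S) = E + S
-8*(d(1, o(3)) - 2) = -8*((1 + sqrt(-4 + 3)) - 2) = -8*((1 + sqrt(-1)) - 2) = -8*((1 + I) - 2) = -8*(-1 + I) = 8 - 8*I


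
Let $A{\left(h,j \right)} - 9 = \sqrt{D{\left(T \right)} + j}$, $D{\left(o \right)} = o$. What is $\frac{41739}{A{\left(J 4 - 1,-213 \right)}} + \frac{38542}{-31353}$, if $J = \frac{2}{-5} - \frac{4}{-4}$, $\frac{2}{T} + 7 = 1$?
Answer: $\frac{5042760689}{3954957} - \frac{333912 i \sqrt{30}}{883} \approx 1275.0 - 2071.2 i$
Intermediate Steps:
$T = - \frac{1}{3}$ ($T = \frac{2}{-7 + 1} = \frac{2}{-6} = 2 \left(- \frac{1}{6}\right) = - \frac{1}{3} \approx -0.33333$)
$J = \frac{3}{5}$ ($J = 2 \left(- \frac{1}{5}\right) - -1 = - \frac{2}{5} + 1 = \frac{3}{5} \approx 0.6$)
$A{\left(h,j \right)} = 9 + \sqrt{- \frac{1}{3} + j}$
$\frac{41739}{A{\left(J 4 - 1,-213 \right)}} + \frac{38542}{-31353} = \frac{41739}{9 + \frac{\sqrt{-3 + 9 \left(-213\right)}}{3}} + \frac{38542}{-31353} = \frac{41739}{9 + \frac{\sqrt{-3 - 1917}}{3}} + 38542 \left(- \frac{1}{31353}\right) = \frac{41739}{9 + \frac{\sqrt{-1920}}{3}} - \frac{5506}{4479} = \frac{41739}{9 + \frac{8 i \sqrt{30}}{3}} - \frac{5506}{4479} = - \frac{5506}{4479} + \frac{41739}{9 + \frac{8 i \sqrt{30}}{3}}$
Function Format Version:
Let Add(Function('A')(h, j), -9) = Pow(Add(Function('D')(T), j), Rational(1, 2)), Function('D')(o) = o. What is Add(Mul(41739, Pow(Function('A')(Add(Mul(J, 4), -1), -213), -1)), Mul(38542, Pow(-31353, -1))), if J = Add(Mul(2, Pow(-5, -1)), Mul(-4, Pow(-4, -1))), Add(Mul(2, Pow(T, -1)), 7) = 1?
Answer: Add(Rational(5042760689, 3954957), Mul(Rational(-333912, 883), I, Pow(30, Rational(1, 2)))) ≈ Add(1275.0, Mul(-2071.2, I))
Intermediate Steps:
T = Rational(-1, 3) (T = Mul(2, Pow(Add(-7, 1), -1)) = Mul(2, Pow(-6, -1)) = Mul(2, Rational(-1, 6)) = Rational(-1, 3) ≈ -0.33333)
J = Rational(3, 5) (J = Add(Mul(2, Rational(-1, 5)), Mul(-4, Rational(-1, 4))) = Add(Rational(-2, 5), 1) = Rational(3, 5) ≈ 0.60000)
Function('A')(h, j) = Add(9, Pow(Add(Rational(-1, 3), j), Rational(1, 2)))
Add(Mul(41739, Pow(Function('A')(Add(Mul(J, 4), -1), -213), -1)), Mul(38542, Pow(-31353, -1))) = Add(Mul(41739, Pow(Add(9, Mul(Rational(1, 3), Pow(Add(-3, Mul(9, -213)), Rational(1, 2)))), -1)), Mul(38542, Pow(-31353, -1))) = Add(Mul(41739, Pow(Add(9, Mul(Rational(1, 3), Pow(Add(-3, -1917), Rational(1, 2)))), -1)), Mul(38542, Rational(-1, 31353))) = Add(Mul(41739, Pow(Add(9, Mul(Rational(1, 3), Pow(-1920, Rational(1, 2)))), -1)), Rational(-5506, 4479)) = Add(Mul(41739, Pow(Add(9, Mul(Rational(1, 3), Mul(8, I, Pow(30, Rational(1, 2))))), -1)), Rational(-5506, 4479)) = Add(Mul(41739, Pow(Add(9, Mul(Rational(8, 3), I, Pow(30, Rational(1, 2)))), -1)), Rational(-5506, 4479)) = Add(Rational(-5506, 4479), Mul(41739, Pow(Add(9, Mul(Rational(8, 3), I, Pow(30, Rational(1, 2)))), -1)))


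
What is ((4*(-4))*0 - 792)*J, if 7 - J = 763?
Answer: 598752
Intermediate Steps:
J = -756 (J = 7 - 1*763 = 7 - 763 = -756)
((4*(-4))*0 - 792)*J = ((4*(-4))*0 - 792)*(-756) = (-16*0 - 792)*(-756) = (0 - 792)*(-756) = -792*(-756) = 598752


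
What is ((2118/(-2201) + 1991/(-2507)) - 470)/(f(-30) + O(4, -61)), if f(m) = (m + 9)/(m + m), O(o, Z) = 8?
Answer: -52062166140/921490469 ≈ -56.498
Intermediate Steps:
f(m) = (9 + m)/(2*m) (f(m) = (9 + m)/((2*m)) = (9 + m)*(1/(2*m)) = (9 + m)/(2*m))
((2118/(-2201) + 1991/(-2507)) - 470)/(f(-30) + O(4, -61)) = ((2118/(-2201) + 1991/(-2507)) - 470)/((½)*(9 - 30)/(-30) + 8) = ((2118*(-1/2201) + 1991*(-1/2507)) - 470)/((½)*(-1/30)*(-21) + 8) = ((-2118/2201 - 1991/2507) - 470)/(7/20 + 8) = (-9692017/5517907 - 470)/(167/20) = -2603108307/5517907*20/167 = -52062166140/921490469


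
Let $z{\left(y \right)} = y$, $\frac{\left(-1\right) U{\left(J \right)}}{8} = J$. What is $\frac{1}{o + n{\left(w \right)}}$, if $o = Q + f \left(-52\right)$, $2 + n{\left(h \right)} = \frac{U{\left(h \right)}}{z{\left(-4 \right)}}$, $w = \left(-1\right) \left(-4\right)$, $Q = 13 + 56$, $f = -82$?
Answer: $\frac{1}{4339} \approx 0.00023047$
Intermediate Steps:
$U{\left(J \right)} = - 8 J$
$Q = 69$
$w = 4$
$n{\left(h \right)} = -2 + 2 h$ ($n{\left(h \right)} = -2 + \frac{\left(-8\right) h}{-4} = -2 + - 8 h \left(- \frac{1}{4}\right) = -2 + 2 h$)
$o = 4333$ ($o = 69 - -4264 = 69 + 4264 = 4333$)
$\frac{1}{o + n{\left(w \right)}} = \frac{1}{4333 + \left(-2 + 2 \cdot 4\right)} = \frac{1}{4333 + \left(-2 + 8\right)} = \frac{1}{4333 + 6} = \frac{1}{4339}$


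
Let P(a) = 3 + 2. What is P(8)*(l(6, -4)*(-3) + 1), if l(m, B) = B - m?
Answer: 155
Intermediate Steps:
P(a) = 5
P(8)*(l(6, -4)*(-3) + 1) = 5*((-4 - 1*6)*(-3) + 1) = 5*((-4 - 6)*(-3) + 1) = 5*(-10*(-3) + 1) = 5*(30 + 1) = 5*31 = 155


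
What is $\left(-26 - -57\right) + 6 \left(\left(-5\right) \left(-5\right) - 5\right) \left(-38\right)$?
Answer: $-4529$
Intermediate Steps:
$\left(-26 - -57\right) + 6 \left(\left(-5\right) \left(-5\right) - 5\right) \left(-38\right) = \left(-26 + 57\right) + 6 \left(25 - 5\right) \left(-38\right) = 31 + 6 \cdot 20 \left(-38\right) = 31 + 120 \left(-38\right) = 31 - 4560 = -4529$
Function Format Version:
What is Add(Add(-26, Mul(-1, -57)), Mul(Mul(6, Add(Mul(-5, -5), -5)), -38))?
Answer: -4529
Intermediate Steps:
Add(Add(-26, Mul(-1, -57)), Mul(Mul(6, Add(Mul(-5, -5), -5)), -38)) = Add(Add(-26, 57), Mul(Mul(6, Add(25, -5)), -38)) = Add(31, Mul(Mul(6, 20), -38)) = Add(31, Mul(120, -38)) = Add(31, -4560) = -4529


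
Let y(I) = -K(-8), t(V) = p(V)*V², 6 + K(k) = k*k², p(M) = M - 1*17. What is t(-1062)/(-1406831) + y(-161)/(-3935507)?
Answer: 4789289626765274/5536593248317 ≈ 865.02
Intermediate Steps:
p(M) = -17 + M (p(M) = M - 17 = -17 + M)
K(k) = -6 + k³ (K(k) = -6 + k*k² = -6 + k³)
t(V) = V²*(-17 + V) (t(V) = (-17 + V)*V² = V²*(-17 + V))
y(I) = 518 (y(I) = -(-6 + (-8)³) = -(-6 - 512) = -1*(-518) = 518)
t(-1062)/(-1406831) + y(-161)/(-3935507) = ((-1062)²*(-17 - 1062))/(-1406831) + 518/(-3935507) = (1127844*(-1079))*(-1/1406831) + 518*(-1/3935507) = -1216943676*(-1/1406831) - 518/3935507 = 1216943676/1406831 - 518/3935507 = 4789289626765274/5536593248317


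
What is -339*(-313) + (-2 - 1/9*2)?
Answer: 954943/9 ≈ 1.0610e+5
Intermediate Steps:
-339*(-313) + (-2 - 1/9*2) = 106107 + (-2 - 1*⅑*2) = 106107 + (-2 - ⅑*2) = 106107 + (-2 - 2/9) = 106107 - 20/9 = 954943/9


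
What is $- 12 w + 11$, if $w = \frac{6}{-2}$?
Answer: $47$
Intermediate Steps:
$w = -3$ ($w = 6 \left(- \frac{1}{2}\right) = -3$)
$- 12 w + 11 = \left(-12\right) \left(-3\right) + 11 = 36 + 11 = 47$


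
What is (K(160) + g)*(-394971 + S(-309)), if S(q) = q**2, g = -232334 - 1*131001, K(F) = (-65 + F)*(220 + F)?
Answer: 98003610150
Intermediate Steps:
g = -363335 (g = -232334 - 131001 = -363335)
(K(160) + g)*(-394971 + S(-309)) = ((-14300 + 160**2 + 155*160) - 363335)*(-394971 + (-309)**2) = ((-14300 + 25600 + 24800) - 363335)*(-394971 + 95481) = (36100 - 363335)*(-299490) = -327235*(-299490) = 98003610150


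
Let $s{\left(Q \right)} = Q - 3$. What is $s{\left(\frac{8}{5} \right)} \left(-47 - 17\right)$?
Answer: $\frac{448}{5} \approx 89.6$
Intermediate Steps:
$s{\left(Q \right)} = -3 + Q$ ($s{\left(Q \right)} = Q - 3 = -3 + Q$)
$s{\left(\frac{8}{5} \right)} \left(-47 - 17\right) = \left(-3 + \frac{8}{5}\right) \left(-47 - 17\right) = \left(-3 + 8 \cdot \frac{1}{5}\right) \left(-64\right) = \left(-3 + \frac{8}{5}\right) \left(-64\right) = \left(- \frac{7}{5}\right) \left(-64\right) = \frac{448}{5}$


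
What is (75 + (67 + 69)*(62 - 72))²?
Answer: 1651225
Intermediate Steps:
(75 + (67 + 69)*(62 - 72))² = (75 + 136*(-10))² = (75 - 1360)² = (-1285)² = 1651225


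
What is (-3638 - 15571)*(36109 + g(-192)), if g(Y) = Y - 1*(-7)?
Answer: -690064116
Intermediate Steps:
g(Y) = 7 + Y (g(Y) = Y + 7 = 7 + Y)
(-3638 - 15571)*(36109 + g(-192)) = (-3638 - 15571)*(36109 + (7 - 192)) = -19209*(36109 - 185) = -19209*35924 = -690064116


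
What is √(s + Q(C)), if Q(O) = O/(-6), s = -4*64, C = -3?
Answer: I*√1022/2 ≈ 15.984*I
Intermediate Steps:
s = -256
Q(O) = -O/6 (Q(O) = O*(-⅙) = -O/6)
√(s + Q(C)) = √(-256 - ⅙*(-3)) = √(-256 + ½) = √(-511/2) = I*√1022/2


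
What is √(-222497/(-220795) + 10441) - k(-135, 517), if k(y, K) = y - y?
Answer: 2*√127263096749535/220795 ≈ 102.19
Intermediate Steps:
k(y, K) = 0
√(-222497/(-220795) + 10441) - k(-135, 517) = √(-222497/(-220795) + 10441) - 1*0 = √(-222497*(-1/220795) + 10441) + 0 = √(222497/220795 + 10441) + 0 = √(2305543092/220795) + 0 = 2*√127263096749535/220795 + 0 = 2*√127263096749535/220795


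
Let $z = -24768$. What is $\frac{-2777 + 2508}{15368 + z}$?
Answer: $\frac{269}{9400} \approx 0.028617$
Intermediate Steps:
$\frac{-2777 + 2508}{15368 + z} = \frac{-2777 + 2508}{15368 - 24768} = - \frac{269}{-9400} = \left(-269\right) \left(- \frac{1}{9400}\right) = \frac{269}{9400}$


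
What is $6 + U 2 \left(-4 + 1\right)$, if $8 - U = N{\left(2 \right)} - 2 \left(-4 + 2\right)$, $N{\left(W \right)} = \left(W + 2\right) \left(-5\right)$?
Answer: $-138$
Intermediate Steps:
$N{\left(W \right)} = -10 - 5 W$ ($N{\left(W \right)} = \left(2 + W\right) \left(-5\right) = -10 - 5 W$)
$U = 24$ ($U = 8 - \left(\left(-10 - 10\right) - 2 \left(-4 + 2\right)\right) = 8 - \left(\left(-10 - 10\right) - 2 \left(-2\right)\right) = 8 - \left(-20 - -4\right) = 8 - \left(-20 + 4\right) = 8 - -16 = 8 + 16 = 24$)
$6 + U 2 \left(-4 + 1\right) = 6 + 24 \cdot 2 \left(-4 + 1\right) = 6 + 24 \cdot 2 \left(-3\right) = 6 + 24 \left(-6\right) = 6 - 144 = -138$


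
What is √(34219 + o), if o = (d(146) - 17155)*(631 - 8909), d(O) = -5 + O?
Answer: √140876111 ≈ 11869.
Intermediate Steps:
o = 140841892 (o = ((-5 + 146) - 17155)*(631 - 8909) = (141 - 17155)*(-8278) = -17014*(-8278) = 140841892)
√(34219 + o) = √(34219 + 140841892) = √140876111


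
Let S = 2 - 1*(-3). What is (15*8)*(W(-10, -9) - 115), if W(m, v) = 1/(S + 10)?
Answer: -13792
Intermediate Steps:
S = 5 (S = 2 + 3 = 5)
W(m, v) = 1/15 (W(m, v) = 1/(5 + 10) = 1/15)
(15*8)*(W(-10, -9) - 115) = (15*8)*(1/15 - 115) = 120*(-1724/15) = -13792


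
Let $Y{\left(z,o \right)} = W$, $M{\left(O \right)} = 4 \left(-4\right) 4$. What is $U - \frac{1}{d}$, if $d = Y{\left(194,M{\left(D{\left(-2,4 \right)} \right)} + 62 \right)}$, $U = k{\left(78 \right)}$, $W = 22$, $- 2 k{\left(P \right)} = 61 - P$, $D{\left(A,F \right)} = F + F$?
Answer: $\frac{93}{11} \approx 8.4545$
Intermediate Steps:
$D{\left(A,F \right)} = 2 F$
$k{\left(P \right)} = - \frac{61}{2} + \frac{P}{2}$ ($k{\left(P \right)} = - \frac{61 - P}{2} = - \frac{61}{2} + \frac{P}{2}$)
$M{\left(O \right)} = -64$ ($M{\left(O \right)} = \left(-16\right) 4 = -64$)
$U = \frac{17}{2}$ ($U = - \frac{61}{2} + \frac{1}{2} \cdot 78 = - \frac{61}{2} + 39 = \frac{17}{2} \approx 8.5$)
$Y{\left(z,o \right)} = 22$
$d = 22$
$U - \frac{1}{d} = \frac{17}{2} - \frac{1}{22} = \frac{93}{11}$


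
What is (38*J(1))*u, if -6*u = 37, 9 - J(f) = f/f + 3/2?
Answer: -9139/6 ≈ -1523.2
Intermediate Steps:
J(f) = 13/2 (J(f) = 9 - (f/f + 3/2) = 9 - (1 + 3*(½)) = 9 - (1 + 3/2) = 9 - 1*5/2 = 9 - 5/2 = 13/2)
u = -37/6 (u = -⅙*37 = -37/6 ≈ -6.1667)
(38*J(1))*u = (38*(13/2))*(-37/6) = 247*(-37/6) = -9139/6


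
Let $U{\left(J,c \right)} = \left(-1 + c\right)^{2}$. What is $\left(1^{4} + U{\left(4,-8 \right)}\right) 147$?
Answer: $12054$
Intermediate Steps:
$\left(1^{4} + U{\left(4,-8 \right)}\right) 147 = \left(1^{4} + \left(-1 - 8\right)^{2}\right) 147 = \left(1 + \left(-9\right)^{2}\right) 147 = \left(1 + 81\right) 147 = 82 \cdot 147 = 12054$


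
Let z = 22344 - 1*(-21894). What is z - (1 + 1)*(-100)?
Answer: 44438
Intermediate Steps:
z = 44238 (z = 22344 + 21894 = 44238)
z - (1 + 1)*(-100) = 44238 - (1 + 1)*(-100) = 44238 - 2*(-100) = 44238 - 1*(-200) = 44238 + 200 = 44438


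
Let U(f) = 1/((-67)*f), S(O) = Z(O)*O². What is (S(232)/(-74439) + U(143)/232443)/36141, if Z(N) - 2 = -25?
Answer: 102109783123451/221903546527934271 ≈ 0.00046015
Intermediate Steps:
Z(N) = -23 (Z(N) = 2 - 25 = -23)
S(O) = -23*O²
U(f) = -1/(67*f)
(S(232)/(-74439) + U(143)/232443)/36141 = (-23*232²/(-74439) - 1/67/143/232443)/36141 = (-23*53824*(-1/74439) - 1/67*1/143*(1/232443))*(1/36141) = (-1237952*(-1/74439) - 1/9581*1/232443)*(1/36141) = (1237952/74439 - 1/2227036383)*(1/36141) = (102109783123451/6139939307931)*(1/36141) = 102109783123451/221903546527934271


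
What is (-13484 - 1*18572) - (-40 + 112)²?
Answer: -37240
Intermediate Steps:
(-13484 - 1*18572) - (-40 + 112)² = (-13484 - 18572) - 1*72² = -32056 - 1*5184 = -32056 - 5184 = -37240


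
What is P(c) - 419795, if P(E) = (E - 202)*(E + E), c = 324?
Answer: -340739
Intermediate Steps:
P(E) = 2*E*(-202 + E) (P(E) = (-202 + E)*(2*E) = 2*E*(-202 + E))
P(c) - 419795 = 2*324*(-202 + 324) - 419795 = 2*324*122 - 419795 = 79056 - 419795 = -340739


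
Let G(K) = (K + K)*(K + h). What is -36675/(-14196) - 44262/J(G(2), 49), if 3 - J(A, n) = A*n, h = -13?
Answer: -183054009/10216388 ≈ -17.918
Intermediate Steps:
G(K) = 2*K*(-13 + K) (G(K) = (K + K)*(K - 13) = (2*K)*(-13 + K) = 2*K*(-13 + K))
J(A, n) = 3 - A*n
-36675/(-14196) - 44262/J(G(2), 49) = -36675/(-14196) - 44262/(3 - 1*2*2*(-13 + 2)*49) = -36675*(-1/14196) - 44262/(3 - 1*2*2*(-11)*49) = 12225/4732 - 44262/(3 - 1*(-44)*49) = 12225/4732 - 44262/(3 + 2156) = 12225/4732 - 44262/2159 = -183054009/10216388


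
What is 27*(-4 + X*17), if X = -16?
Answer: -7452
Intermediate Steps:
27*(-4 + X*17) = 27*(-4 - 16*17) = 27*(-4 - 272) = 27*(-276) = -7452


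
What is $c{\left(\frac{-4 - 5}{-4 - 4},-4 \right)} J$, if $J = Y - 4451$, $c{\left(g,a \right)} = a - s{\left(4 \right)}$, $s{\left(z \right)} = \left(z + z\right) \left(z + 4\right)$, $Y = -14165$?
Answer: $1265888$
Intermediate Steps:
$s{\left(z \right)} = 2 z \left(4 + z\right)$
$c{\left(g,a \right)} = -64 + a$ ($c{\left(g,a \right)} = a - 2 \cdot 4 \left(4 + 4\right) = a - 2 \cdot 4 \cdot 8 = a - 64 = -64 + a$)
$J = -18616$ ($J = -14165 - 4451 = -18616$)
$c{\left(\frac{-4 - 5}{-4 - 4},-4 \right)} J = \left(-64 - 4\right) \left(-18616\right) = \left(-68\right) \left(-18616\right) = 1265888$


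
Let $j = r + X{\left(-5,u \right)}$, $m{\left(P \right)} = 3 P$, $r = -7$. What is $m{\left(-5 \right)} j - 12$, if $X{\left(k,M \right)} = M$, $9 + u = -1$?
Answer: $243$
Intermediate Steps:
$u = -10$ ($u = -9 - 1 = -10$)
$j = -17$ ($j = -7 - 10 = -17$)
$m{\left(-5 \right)} j - 12 = 3 \left(-5\right) \left(-17\right) - 12 = \left(-15\right) \left(-17\right) - 12 = 255 - 12 = 243$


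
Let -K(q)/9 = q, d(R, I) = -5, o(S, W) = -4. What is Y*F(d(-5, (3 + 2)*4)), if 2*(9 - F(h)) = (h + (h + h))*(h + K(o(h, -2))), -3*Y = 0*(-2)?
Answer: 0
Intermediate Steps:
K(q) = -9*q
Y = 0 (Y = -0*(-2) = -1/3*0 = 0)
F(h) = 9 - 3*h*(36 + h)/2 (F(h) = 9 - (h + (h + h))*(h - 9*(-4))/2 = 9 - (h + 2*h)*(h + 36)/2 = 9 - 3*h*(36 + h)/2)
Y*F(d(-5, (3 + 2)*4)) = 0*(9 - 54*(-5) - 3/2*(-5)**2) = 0*(9 + 270 - 3/2*25) = 0*(9 + 270 - 75/2) = 0*(483/2) = 0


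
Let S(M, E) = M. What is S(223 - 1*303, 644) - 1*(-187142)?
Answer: 187062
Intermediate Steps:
S(223 - 1*303, 644) - 1*(-187142) = (223 - 1*303) - 1*(-187142) = (223 - 303) + 187142 = -80 + 187142 = 187062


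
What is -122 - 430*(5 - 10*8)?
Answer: 32128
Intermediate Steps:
-122 - 430*(5 - 10*8) = -122 - 430*(5 - 80) = -122 - 430*(-75) = -122 + 32250 = 32128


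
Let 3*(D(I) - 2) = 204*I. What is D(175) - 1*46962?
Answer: -35060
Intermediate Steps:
D(I) = 2 + 68*I (D(I) = 2 + (204*I)/3 = 2 + 68*I)
D(175) - 1*46962 = (2 + 68*175) - 1*46962 = (2 + 11900) - 46962 = 11902 - 46962 = -35060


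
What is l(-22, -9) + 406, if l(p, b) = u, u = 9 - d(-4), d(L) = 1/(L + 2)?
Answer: 831/2 ≈ 415.50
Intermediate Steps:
d(L) = 1/(2 + L)
u = 19/2 (u = 9 - 1/(2 - 4) = 9 - 1/(-2) = 9 - 1*(-½) = 9 + ½ = 19/2 ≈ 9.5000)
l(p, b) = 19/2
l(-22, -9) + 406 = 19/2 + 406 = 831/2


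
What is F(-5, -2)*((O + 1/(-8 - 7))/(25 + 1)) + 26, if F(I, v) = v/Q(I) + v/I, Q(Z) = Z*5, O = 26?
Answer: 43028/1625 ≈ 26.479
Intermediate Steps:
Q(Z) = 5*Z
F(I, v) = 6*v/(5*I) (F(I, v) = v/((5*I)) + v/I = v*(1/(5*I)) + v/I = v/(5*I) + v/I = 6*v/(5*I))
F(-5, -2)*((O + 1/(-8 - 7))/(25 + 1)) + 26 = ((6/5)*(-2)/(-5))*((26 + 1/(-8 - 7))/(25 + 1)) + 26 = ((6/5)*(-2)*(-⅕))*((26 + 1/(-15))/26) + 26 = 12*((26 - 1/15)*(1/26))/25 + 26 = 12*((389/15)*(1/26))/25 + 26 = (12/25)*(389/390) + 26 = 778/1625 + 26 = 43028/1625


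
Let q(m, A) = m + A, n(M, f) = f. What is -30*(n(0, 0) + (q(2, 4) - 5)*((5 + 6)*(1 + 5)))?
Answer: -1980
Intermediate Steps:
q(m, A) = A + m
-30*(n(0, 0) + (q(2, 4) - 5)*((5 + 6)*(1 + 5))) = -30*(0 + ((4 + 2) - 5)*((5 + 6)*(1 + 5))) = -30*(0 + (6 - 5)*(11*6)) = -30*(0 + 1*66) = -30*(0 + 66) = -30*66 = -1980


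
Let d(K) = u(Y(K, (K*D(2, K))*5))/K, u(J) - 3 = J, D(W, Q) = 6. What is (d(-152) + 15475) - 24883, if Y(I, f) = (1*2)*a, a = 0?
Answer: -1430019/152 ≈ -9408.0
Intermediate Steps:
Y(I, f) = 0 (Y(I, f) = (1*2)*0 = 2*0 = 0)
u(J) = 3 + J
d(K) = 3/K (d(K) = (3 + 0)/K = 3/K)
(d(-152) + 15475) - 24883 = (3/(-152) + 15475) - 24883 = (3*(-1/152) + 15475) - 24883 = (-3/152 + 15475) - 24883 = 2352197/152 - 24883 = -1430019/152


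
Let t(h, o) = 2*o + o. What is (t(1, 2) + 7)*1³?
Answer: 13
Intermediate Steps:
t(h, o) = 3*o
(t(1, 2) + 7)*1³ = (3*2 + 7)*1³ = (6 + 7)*1 = 13*1 = 13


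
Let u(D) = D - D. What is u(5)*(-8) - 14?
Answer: -14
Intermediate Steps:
u(D) = 0
u(5)*(-8) - 14 = 0*(-8) - 14 = 0 - 14 = -14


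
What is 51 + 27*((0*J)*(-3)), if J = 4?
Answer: 51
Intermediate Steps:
51 + 27*((0*J)*(-3)) = 51 + 27*((0*4)*(-3)) = 51 + 27*(0*(-3)) = 51 + 27*0 = 51 + 0 = 51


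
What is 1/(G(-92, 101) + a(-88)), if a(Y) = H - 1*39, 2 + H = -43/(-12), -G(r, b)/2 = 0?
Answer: -12/449 ≈ -0.026726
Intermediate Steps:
G(r, b) = 0 (G(r, b) = -2*0 = 0)
H = 19/12 (H = -2 - 43/(-12) = -2 - 43*(-1/12) = -2 + 43/12 = 19/12 ≈ 1.5833)
a(Y) = -449/12 (a(Y) = 19/12 - 1*39 = 19/12 - 39 = -449/12)
1/(G(-92, 101) + a(-88)) = 1/(0 - 449/12) = 1/(-449/12) = -12/449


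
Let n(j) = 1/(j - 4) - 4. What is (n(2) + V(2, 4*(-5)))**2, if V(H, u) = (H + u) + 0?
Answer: 2025/4 ≈ 506.25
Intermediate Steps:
n(j) = -4 + 1/(-4 + j) (n(j) = 1/(-4 + j) - 4 = -4 + 1/(-4 + j))
V(H, u) = H + u
(n(2) + V(2, 4*(-5)))**2 = ((17 - 4*2)/(-4 + 2) + (2 + 4*(-5)))**2 = ((17 - 8)/(-2) + (2 - 20))**2 = (-1/2*9 - 18)**2 = (-9/2 - 18)**2 = (-45/2)**2 = 2025/4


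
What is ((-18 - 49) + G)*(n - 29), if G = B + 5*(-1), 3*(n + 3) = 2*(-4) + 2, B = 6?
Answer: 2244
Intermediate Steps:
n = -5 (n = -3 + (2*(-4) + 2)/3 = -3 + (-8 + 2)/3 = -3 + (⅓)*(-6) = -3 - 2 = -5)
G = 1 (G = 6 + 5*(-1) = 6 - 5 = 1)
((-18 - 49) + G)*(n - 29) = ((-18 - 49) + 1)*(-5 - 29) = (-67 + 1)*(-34) = -66*(-34) = 2244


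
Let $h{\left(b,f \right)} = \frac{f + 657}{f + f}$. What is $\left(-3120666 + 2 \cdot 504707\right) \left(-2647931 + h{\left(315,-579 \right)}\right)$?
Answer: $\frac{1078956804031392}{193} \approx 5.5905 \cdot 10^{12}$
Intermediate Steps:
$h{\left(b,f \right)} = \frac{657 + f}{2 f}$
$\left(-3120666 + 2 \cdot 504707\right) \left(-2647931 + h{\left(315,-579 \right)}\right) = \left(-3120666 + 2 \cdot 504707\right) \left(-2647931 + \frac{657 - 579}{2 \left(-579\right)}\right) = \left(-3120666 + 1009414\right) \left(-2647931 + \frac{1}{2} \left(- \frac{1}{579}\right) 78\right) = - 2111252 \left(-2647931 - \frac{13}{193}\right) = \left(-2111252\right) \left(- \frac{511050696}{193}\right) = \frac{1078956804031392}{193}$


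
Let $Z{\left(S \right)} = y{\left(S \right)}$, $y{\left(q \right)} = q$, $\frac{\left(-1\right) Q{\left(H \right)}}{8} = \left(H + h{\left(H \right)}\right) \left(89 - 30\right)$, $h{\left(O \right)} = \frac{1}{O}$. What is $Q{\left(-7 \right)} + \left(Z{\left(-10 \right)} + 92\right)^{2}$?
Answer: $\frac{70668}{7} \approx 10095.0$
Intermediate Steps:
$Q{\left(H \right)} = - 472 H - \frac{472}{H}$ ($Q{\left(H \right)} = - 8 \left(H + \frac{1}{H}\right) \left(89 - 30\right) = - 8 \left(H + \frac{1}{H}\right) 59 = - 8 \left(59 H + \frac{59}{H}\right) = - 472 H - \frac{472}{H}$)
$Z{\left(S \right)} = S$
$Q{\left(-7 \right)} + \left(Z{\left(-10 \right)} + 92\right)^{2} = \left(\left(-472\right) \left(-7\right) - \frac{472}{-7}\right) + \left(-10 + 92\right)^{2} = \left(3304 - - \frac{472}{7}\right) + 82^{2} = \left(3304 + \frac{472}{7}\right) + 6724 = \frac{23600}{7} + 6724 = \frac{70668}{7}$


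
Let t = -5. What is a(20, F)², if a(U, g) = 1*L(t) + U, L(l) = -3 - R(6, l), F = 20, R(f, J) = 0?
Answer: 289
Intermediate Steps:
L(l) = -3 (L(l) = -3 - 1*0 = -3 + 0 = -3)
a(U, g) = -3 + U (a(U, g) = 1*(-3) + U = -3 + U)
a(20, F)² = (-3 + 20)² = 17² = 289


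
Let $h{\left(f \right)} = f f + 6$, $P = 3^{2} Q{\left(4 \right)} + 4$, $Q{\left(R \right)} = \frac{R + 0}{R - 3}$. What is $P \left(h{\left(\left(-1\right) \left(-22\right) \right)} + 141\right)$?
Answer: $25240$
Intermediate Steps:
$Q{\left(R \right)} = \frac{R}{-3 + R}$
$P = 40$ ($P = 3^{2} \frac{4}{-3 + 4} + 4 = 9 \cdot \frac{4}{1} + 4 = 9 \cdot 4 \cdot 1 + 4 = 9 \cdot 4 + 4 = 36 + 4 = 40$)
$h{\left(f \right)} = 6 + f^{2}$ ($h{\left(f \right)} = f^{2} + 6 = 6 + f^{2}$)
$P \left(h{\left(\left(-1\right) \left(-22\right) \right)} + 141\right) = 40 \left(\left(6 + \left(\left(-1\right) \left(-22\right)\right)^{2}\right) + 141\right) = 40 \left(\left(6 + 22^{2}\right) + 141\right) = 40 \left(\left(6 + 484\right) + 141\right) = 40 \left(490 + 141\right) = 40 \cdot 631 = 25240$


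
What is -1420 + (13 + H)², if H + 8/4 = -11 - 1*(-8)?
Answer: -1356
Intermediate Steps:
H = -5 (H = -2 + (-11 - 1*(-8)) = -2 + (-11 + 8) = -2 - 3 = -5)
-1420 + (13 + H)² = -1420 + (13 - 5)² = -1420 + 8² = -1420 + 64 = -1356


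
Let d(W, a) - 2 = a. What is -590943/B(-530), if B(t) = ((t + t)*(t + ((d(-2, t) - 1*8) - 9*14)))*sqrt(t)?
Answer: 590943*I*sqrt(530)/669665600 ≈ 0.020315*I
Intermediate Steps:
d(W, a) = 2 + a
B(t) = 2*t**(3/2)*(-132 + 2*t) (B(t) = ((t + t)*(t + (((2 + t) - 1*8) - 9*14)))*sqrt(t) = ((2*t)*(t + (((2 + t) - 8) - 126)))*sqrt(t) = ((2*t)*(t + ((-6 + t) - 126)))*sqrt(t) = ((2*t)*(t + (-132 + t)))*sqrt(t) = ((2*t)*(-132 + 2*t))*sqrt(t) = (2*t*(-132 + 2*t))*sqrt(t) = 2*t**(3/2)*(-132 + 2*t))
-590943/B(-530) = -590943*I*sqrt(530)/(1123600*(-66 - 530)) = -590943*(-I*sqrt(530)/669665600) = -(-590943)*I*sqrt(530)/669665600 = 590943*I*sqrt(530)/669665600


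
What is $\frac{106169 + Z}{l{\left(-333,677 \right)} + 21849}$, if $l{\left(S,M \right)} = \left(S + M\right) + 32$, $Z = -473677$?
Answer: $- \frac{367508}{22225} \approx -16.536$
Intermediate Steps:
$l{\left(S,M \right)} = 32 + M + S$ ($l{\left(S,M \right)} = \left(M + S\right) + 32 = 32 + M + S$)
$\frac{106169 + Z}{l{\left(-333,677 \right)} + 21849} = \frac{106169 - 473677}{\left(32 + 677 - 333\right) + 21849} = - \frac{367508}{376 + 21849} = - \frac{367508}{22225}$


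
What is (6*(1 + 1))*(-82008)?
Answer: -984096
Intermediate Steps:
(6*(1 + 1))*(-82008) = (6*2)*(-82008) = 12*(-82008) = -984096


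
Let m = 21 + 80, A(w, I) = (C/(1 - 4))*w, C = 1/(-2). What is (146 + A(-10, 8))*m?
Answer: 43733/3 ≈ 14578.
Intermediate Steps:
C = -½ ≈ -0.50000
A(w, I) = w/6 (A(w, I) = (-1/(2*(1 - 4)))*w = (-½/(-3))*w = (-½*(-⅓))*w = w/6)
m = 101
(146 + A(-10, 8))*m = (146 + (⅙)*(-10))*101 = (146 - 5/3)*101 = (433/3)*101 = 43733/3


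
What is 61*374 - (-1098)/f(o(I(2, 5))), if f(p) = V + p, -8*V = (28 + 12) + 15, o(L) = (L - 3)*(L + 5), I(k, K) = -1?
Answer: 22766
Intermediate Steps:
o(L) = (-3 + L)*(5 + L)
V = -55/8 (V = -((28 + 12) + 15)/8 = -(40 + 15)/8 = -⅛*55 = -55/8 ≈ -6.8750)
f(p) = -55/8 + p
61*374 - (-1098)/f(o(I(2, 5))) = 61*374 - (-1098)/(-55/8 + (-15 + (-1)² + 2*(-1))) = 22814 - (-1098)/(-55/8 + (-15 + 1 - 2)) = 22814 - (-1098)/(-55/8 - 16) = 22814 - (-1098)/(-183/8) = 22814 - (-1098)*(-8)/183 = 22814 - 1*48 = 22814 - 48 = 22766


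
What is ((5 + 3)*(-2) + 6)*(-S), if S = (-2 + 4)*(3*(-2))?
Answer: -120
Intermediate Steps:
S = -12 (S = 2*(-6) = -12)
((5 + 3)*(-2) + 6)*(-S) = ((5 + 3)*(-2) + 6)*(-1*(-12)) = (8*(-2) + 6)*12 = (-16 + 6)*12 = -10*12 = -120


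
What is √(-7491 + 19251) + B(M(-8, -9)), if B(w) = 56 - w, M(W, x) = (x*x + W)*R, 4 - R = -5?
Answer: -601 + 28*√15 ≈ -492.56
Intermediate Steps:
R = 9 (R = 4 - 1*(-5) = 4 + 5 = 9)
M(W, x) = 9*W + 9*x² (M(W, x) = (x*x + W)*9 = (x² + W)*9 = (W + x²)*9 = 9*W + 9*x²)
√(-7491 + 19251) + B(M(-8, -9)) = √(-7491 + 19251) + (56 - (9*(-8) + 9*(-9)²)) = √11760 + (56 - (-72 + 9*81)) = 28*√15 + (56 - (-72 + 729)) = 28*√15 + (56 - 1*657) = 28*√15 + (56 - 657) = 28*√15 - 601 = -601 + 28*√15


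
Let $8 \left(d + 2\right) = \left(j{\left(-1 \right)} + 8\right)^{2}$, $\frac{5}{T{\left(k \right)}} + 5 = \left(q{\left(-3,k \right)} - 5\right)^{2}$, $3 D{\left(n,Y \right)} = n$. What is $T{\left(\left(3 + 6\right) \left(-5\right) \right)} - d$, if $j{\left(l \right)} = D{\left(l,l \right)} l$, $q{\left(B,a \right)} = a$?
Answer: $- \frac{239947}{35928} \approx -6.6786$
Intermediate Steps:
$D{\left(n,Y \right)} = \frac{n}{3}$
$j{\left(l \right)} = \frac{l^{2}}{3}$ ($j{\left(l \right)} = \frac{l}{3} l = \frac{l^{2}}{3}$)
$T{\left(k \right)} = \frac{5}{-5 + \left(-5 + k\right)^{2}}$ ($T{\left(k \right)} = \frac{5}{-5 + \left(k - 5\right)^{2}} = \frac{5}{-5 + \left(-5 + k\right)^{2}}$)
$d = \frac{481}{72}$ ($d = -2 + \frac{\left(\frac{\left(-1\right)^{2}}{3} + 8\right)^{2}}{8} = -2 + \frac{\left(\frac{1}{3} \cdot 1 + 8\right)^{2}}{8} = -2 + \frac{\left(\frac{1}{3} + 8\right)^{2}}{8} = -2 + \frac{\left(\frac{25}{3}\right)^{2}}{8} = -2 + \frac{1}{8} \cdot \frac{625}{9} = -2 + \frac{625}{72} = \frac{481}{72} \approx 6.6806$)
$T{\left(\left(3 + 6\right) \left(-5\right) \right)} - d = \frac{5}{-5 + \left(-5 + \left(3 + 6\right) \left(-5\right)\right)^{2}} - \frac{481}{72} = \frac{5}{-5 + \left(-5 + 9 \left(-5\right)\right)^{2}} - \frac{481}{72} = \frac{5}{-5 + \left(-5 - 45\right)^{2}} - \frac{481}{72} = \frac{5}{-5 + \left(-50\right)^{2}} - \frac{481}{72} = \frac{5}{-5 + 2500} - \frac{481}{72} = \frac{5}{2495} - \frac{481}{72} = 5 \cdot \frac{1}{2495} - \frac{481}{72} = \frac{1}{499} - \frac{481}{72} = - \frac{239947}{35928}$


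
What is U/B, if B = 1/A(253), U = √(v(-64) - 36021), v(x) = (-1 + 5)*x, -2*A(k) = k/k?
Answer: -I*√36277/2 ≈ -95.233*I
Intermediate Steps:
A(k) = -½ (A(k) = -k/(2*k) = -½*1 = -½)
v(x) = 4*x
U = I*√36277 (U = √(4*(-64) - 36021) = √(-256 - 36021) = √(-36277) = I*√36277 ≈ 190.47*I)
B = -2 (B = 1/(-½) = -2)
U/B = (I*√36277)/(-2) = (I*√36277)*(-½) = -I*√36277/2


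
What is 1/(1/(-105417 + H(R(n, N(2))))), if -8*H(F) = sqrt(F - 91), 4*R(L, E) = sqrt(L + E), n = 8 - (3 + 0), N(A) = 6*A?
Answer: -105417 - I*sqrt(364 - sqrt(17))/16 ≈ -1.0542e+5 - 1.1857*I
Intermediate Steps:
n = 5 (n = 8 - 1*3 = 8 - 3 = 5)
R(L, E) = sqrt(E + L)/4 (R(L, E) = sqrt(L + E)/4 = sqrt(E + L)/4)
H(F) = -sqrt(-91 + F)/8 (H(F) = -sqrt(F - 91)/8 = -sqrt(-91 + F)/8)
1/(1/(-105417 + H(R(n, N(2))))) = 1/(1/(-105417 - sqrt(-91 + sqrt(6*2 + 5)/4)/8)) = 1/(1/(-105417 - sqrt(-91 + sqrt(12 + 5)/4)/8)) = 1/(1/(-105417 - sqrt(-91 + sqrt(17)/4)/8)) = -105417 - sqrt(-91 + sqrt(17)/4)/8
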